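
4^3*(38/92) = 608/23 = 26.43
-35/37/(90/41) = -287/666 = -0.43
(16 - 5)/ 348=11/ 348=0.03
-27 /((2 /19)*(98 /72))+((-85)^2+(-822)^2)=33453307 /49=682720.55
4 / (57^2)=4 / 3249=0.00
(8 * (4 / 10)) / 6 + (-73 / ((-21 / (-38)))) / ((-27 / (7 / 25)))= 3854 / 2025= 1.90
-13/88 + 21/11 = 155/88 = 1.76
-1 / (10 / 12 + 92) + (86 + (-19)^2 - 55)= 218338 / 557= 391.99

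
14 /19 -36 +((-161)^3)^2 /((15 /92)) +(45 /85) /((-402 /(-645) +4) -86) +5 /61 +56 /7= 20457400462423419890483 /191513160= 106819815737066.95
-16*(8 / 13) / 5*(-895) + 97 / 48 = 1101037 / 624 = 1764.48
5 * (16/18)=4.44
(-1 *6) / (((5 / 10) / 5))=-60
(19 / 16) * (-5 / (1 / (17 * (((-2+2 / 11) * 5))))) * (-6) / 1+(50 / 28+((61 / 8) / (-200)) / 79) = -53568324697 / 9732800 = -5503.90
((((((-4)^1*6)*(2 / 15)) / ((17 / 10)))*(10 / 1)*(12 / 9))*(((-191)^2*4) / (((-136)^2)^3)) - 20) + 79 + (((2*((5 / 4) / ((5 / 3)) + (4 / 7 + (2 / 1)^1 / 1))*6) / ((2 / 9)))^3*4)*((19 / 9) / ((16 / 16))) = 5266540515658378523725 / 108093054596352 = 48722284.10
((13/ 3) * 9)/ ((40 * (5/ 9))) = 351/ 200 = 1.76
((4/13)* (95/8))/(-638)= -95/16588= -0.01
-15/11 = -1.36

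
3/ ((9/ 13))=13/ 3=4.33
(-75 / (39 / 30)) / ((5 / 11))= -1650 / 13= -126.92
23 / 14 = 1.64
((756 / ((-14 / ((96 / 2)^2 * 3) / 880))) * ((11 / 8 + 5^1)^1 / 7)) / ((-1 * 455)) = 418784256 / 637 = 657432.11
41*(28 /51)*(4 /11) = 4592 /561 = 8.19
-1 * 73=-73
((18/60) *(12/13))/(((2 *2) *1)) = 9/130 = 0.07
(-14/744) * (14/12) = -49/2232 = -0.02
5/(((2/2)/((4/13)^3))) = 320/2197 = 0.15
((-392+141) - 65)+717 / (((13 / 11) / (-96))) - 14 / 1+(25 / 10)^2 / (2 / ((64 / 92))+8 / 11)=-241369964 / 4121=-58570.73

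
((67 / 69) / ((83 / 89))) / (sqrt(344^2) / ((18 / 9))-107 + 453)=5963 / 2966586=0.00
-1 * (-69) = 69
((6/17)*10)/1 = 60/17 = 3.53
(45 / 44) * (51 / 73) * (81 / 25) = 37179 / 16060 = 2.32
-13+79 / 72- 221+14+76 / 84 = -109871 / 504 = -218.00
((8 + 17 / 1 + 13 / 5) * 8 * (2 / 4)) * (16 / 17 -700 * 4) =-309016.09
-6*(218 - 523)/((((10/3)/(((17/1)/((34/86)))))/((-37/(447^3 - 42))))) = -291153/29771527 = -0.01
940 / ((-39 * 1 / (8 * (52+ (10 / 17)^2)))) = -113762560 / 11271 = -10093.39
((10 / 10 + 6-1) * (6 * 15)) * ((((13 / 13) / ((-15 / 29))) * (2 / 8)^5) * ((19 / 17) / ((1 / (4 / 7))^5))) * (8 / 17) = -158688 / 4857223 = -0.03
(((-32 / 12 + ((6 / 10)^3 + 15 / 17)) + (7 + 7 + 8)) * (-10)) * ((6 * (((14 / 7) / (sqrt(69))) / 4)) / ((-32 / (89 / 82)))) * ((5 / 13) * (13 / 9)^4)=6367141079 * sqrt(69) / 12621526920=4.19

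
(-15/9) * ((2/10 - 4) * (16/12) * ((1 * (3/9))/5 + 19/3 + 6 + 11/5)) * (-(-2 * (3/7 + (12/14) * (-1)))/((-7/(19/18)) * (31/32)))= 3373184/205065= 16.45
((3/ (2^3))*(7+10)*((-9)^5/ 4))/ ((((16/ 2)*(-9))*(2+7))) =37179/ 256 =145.23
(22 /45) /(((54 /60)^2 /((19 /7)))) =8360 /5103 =1.64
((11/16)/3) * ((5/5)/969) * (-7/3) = -77/139536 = -0.00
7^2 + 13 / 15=748 / 15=49.87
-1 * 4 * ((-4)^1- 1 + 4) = 4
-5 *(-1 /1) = 5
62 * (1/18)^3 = 31/2916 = 0.01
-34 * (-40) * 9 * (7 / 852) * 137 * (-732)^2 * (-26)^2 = 354313448536320 / 71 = 4990330261074.93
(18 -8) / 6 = 5 / 3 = 1.67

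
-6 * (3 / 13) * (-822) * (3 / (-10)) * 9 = -199746 / 65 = -3073.02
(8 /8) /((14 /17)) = 17 /14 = 1.21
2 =2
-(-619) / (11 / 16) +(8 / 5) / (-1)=49432 / 55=898.76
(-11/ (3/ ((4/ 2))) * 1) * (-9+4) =110/ 3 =36.67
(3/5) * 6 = 18/5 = 3.60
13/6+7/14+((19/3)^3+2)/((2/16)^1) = 55376/27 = 2050.96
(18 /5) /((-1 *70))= -9 /175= -0.05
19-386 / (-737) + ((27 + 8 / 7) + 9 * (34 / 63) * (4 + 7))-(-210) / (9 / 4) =3009170 / 15477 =194.43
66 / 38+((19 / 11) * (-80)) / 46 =-6091 / 4807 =-1.27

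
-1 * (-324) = 324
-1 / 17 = -0.06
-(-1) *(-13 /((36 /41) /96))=-4264 /3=-1421.33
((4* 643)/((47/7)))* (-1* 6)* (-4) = 432096/47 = 9193.53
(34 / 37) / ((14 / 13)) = 221 / 259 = 0.85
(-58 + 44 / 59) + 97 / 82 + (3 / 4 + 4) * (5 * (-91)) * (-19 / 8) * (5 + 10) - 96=5948221139 / 77408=76842.46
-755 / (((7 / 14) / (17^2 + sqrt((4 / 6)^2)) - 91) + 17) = 1312190 / 128609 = 10.20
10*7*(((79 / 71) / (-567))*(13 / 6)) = -5135 / 17253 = -0.30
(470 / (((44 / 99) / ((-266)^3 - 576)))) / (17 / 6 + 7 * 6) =-119423508840 / 269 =-443953564.46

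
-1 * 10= -10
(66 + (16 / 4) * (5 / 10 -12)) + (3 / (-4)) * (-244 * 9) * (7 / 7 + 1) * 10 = 32960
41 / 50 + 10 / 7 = 787 / 350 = 2.25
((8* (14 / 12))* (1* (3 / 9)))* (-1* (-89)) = 2492 / 9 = 276.89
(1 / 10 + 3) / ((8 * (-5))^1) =-31 / 400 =-0.08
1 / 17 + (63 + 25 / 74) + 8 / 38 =1520339 / 23902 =63.61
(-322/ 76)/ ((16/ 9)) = -2.38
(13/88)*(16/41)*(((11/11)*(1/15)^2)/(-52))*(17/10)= -17/2029500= -0.00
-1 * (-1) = 1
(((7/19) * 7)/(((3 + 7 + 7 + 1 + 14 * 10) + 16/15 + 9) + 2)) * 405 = 297675/48469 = 6.14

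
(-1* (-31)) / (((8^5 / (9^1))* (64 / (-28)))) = -1953 / 524288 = -0.00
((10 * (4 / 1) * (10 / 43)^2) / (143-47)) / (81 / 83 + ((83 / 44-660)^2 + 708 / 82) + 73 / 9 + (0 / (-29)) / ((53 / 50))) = 0.00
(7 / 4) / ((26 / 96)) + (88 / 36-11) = -245 / 117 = -2.09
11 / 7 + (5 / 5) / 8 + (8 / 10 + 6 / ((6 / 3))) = 5.50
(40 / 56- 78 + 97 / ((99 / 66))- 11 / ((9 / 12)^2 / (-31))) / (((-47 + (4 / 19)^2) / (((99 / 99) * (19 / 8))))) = -256506023 / 8543304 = -30.02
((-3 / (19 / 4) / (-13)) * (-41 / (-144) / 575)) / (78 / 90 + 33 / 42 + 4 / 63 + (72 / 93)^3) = 0.00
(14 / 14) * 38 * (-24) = -912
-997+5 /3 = -995.33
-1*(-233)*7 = 1631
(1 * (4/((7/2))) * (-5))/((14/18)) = -360/49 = -7.35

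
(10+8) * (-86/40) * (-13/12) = 1677/40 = 41.92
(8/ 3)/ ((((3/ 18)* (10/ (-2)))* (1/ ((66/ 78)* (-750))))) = 26400/ 13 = 2030.77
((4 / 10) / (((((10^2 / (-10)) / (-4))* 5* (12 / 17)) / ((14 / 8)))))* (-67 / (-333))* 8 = 15946 / 124875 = 0.13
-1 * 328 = -328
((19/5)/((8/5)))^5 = 2476099/32768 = 75.56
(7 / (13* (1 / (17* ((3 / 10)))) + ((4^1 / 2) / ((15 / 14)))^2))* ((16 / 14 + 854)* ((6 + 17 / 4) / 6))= 156459075 / 92312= 1694.89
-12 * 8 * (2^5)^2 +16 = -98288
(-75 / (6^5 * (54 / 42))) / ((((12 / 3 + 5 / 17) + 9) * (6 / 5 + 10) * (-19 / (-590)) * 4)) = -626875 / 1602726912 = -0.00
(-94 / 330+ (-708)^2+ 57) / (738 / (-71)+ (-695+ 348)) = -202516282 / 144375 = -1402.71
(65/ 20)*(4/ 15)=13/ 15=0.87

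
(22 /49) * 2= 44 /49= 0.90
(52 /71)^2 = 2704 /5041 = 0.54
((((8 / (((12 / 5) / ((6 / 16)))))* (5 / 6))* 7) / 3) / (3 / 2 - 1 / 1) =175 / 36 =4.86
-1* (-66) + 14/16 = 535/8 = 66.88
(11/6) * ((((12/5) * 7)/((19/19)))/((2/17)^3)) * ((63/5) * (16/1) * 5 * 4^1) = 381327408/5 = 76265481.60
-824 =-824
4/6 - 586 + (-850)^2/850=264.67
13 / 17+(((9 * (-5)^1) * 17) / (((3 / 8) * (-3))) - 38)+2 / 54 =295046 / 459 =642.80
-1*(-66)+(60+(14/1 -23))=117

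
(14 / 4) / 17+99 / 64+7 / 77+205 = 2475505 / 11968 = 206.84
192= 192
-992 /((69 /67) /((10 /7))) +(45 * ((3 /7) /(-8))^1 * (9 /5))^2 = -293684339 /216384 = -1357.24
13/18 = 0.72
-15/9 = -5/3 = -1.67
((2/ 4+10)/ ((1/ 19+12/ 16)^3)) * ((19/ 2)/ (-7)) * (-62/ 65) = 387835296/ 14753765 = 26.29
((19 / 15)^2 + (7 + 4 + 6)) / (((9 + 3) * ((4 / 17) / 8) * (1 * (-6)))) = -35581 / 4050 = -8.79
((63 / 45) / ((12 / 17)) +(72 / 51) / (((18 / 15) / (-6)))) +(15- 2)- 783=-790577 / 1020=-775.08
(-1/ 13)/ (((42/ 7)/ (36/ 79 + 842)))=-33277/ 3081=-10.80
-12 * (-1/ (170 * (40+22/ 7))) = 21/ 12835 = 0.00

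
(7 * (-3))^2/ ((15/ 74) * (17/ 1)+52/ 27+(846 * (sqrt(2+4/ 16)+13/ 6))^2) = 881118/ 19225573925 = 0.00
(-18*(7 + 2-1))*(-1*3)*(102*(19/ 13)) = 837216/ 13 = 64401.23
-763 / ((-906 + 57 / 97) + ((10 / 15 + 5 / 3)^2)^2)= 5994891 / 6880928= 0.87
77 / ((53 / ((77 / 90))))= 5929 / 4770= 1.24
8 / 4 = 2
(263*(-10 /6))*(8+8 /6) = -36820 /9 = -4091.11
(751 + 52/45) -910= -7103/45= -157.84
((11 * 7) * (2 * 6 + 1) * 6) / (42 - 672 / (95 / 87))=-13585 / 1297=-10.47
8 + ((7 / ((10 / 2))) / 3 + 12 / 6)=157 / 15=10.47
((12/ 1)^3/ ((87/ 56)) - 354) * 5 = 109950/ 29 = 3791.38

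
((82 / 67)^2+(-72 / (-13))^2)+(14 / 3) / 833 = 8714934806 / 270834837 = 32.18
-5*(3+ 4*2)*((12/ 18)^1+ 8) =-476.67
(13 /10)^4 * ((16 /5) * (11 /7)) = 314171 /21875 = 14.36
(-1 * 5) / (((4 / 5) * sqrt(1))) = -25 / 4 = -6.25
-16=-16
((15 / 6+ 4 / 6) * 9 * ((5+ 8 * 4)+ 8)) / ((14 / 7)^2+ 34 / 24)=3078 / 13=236.77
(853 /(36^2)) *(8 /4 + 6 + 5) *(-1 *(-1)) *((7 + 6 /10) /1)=210691 /3240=65.03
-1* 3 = -3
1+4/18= 11/9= 1.22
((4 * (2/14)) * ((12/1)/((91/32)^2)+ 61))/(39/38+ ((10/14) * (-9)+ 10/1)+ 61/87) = 6842481096/1015474187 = 6.74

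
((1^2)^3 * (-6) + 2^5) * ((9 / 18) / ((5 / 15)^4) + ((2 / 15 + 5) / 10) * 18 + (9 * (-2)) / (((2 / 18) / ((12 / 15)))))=-51909 / 25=-2076.36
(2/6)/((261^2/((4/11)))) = 4/2247993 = 0.00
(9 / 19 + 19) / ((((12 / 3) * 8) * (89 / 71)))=13135 / 27056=0.49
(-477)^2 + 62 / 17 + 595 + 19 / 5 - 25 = 19389048 / 85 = 228106.45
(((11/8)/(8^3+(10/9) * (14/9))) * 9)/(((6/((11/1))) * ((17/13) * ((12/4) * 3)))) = 42471/11318464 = 0.00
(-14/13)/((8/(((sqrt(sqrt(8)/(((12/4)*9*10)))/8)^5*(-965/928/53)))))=1351*sqrt(15)*2^(1/4)/6873171414220800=0.00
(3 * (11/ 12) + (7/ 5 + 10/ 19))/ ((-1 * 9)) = -1777/ 3420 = -0.52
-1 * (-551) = 551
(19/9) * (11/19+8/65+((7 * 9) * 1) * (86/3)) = 743759/195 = 3814.15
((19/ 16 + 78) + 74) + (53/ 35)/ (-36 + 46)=429349/ 2800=153.34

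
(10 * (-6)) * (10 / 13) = -46.15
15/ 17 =0.88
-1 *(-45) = 45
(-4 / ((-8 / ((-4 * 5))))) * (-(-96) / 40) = -24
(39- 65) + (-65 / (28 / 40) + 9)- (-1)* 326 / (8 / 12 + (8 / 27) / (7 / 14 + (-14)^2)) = 9381046 / 24815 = 378.04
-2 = -2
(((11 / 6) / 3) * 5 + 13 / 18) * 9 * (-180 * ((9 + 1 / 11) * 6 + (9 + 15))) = -480698.18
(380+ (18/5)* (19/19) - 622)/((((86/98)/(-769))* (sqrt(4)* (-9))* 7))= -3208268/1935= -1658.02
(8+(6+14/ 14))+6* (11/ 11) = 21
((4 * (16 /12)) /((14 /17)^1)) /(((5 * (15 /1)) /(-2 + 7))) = 136 /315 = 0.43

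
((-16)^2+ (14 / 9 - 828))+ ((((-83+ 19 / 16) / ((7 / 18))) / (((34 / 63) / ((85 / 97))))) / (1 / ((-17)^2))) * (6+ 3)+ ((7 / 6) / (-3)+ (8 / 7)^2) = -202829284531 / 228144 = -889040.63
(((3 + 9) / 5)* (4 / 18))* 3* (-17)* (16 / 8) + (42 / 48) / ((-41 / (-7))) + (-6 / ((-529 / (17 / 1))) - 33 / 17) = -825901923 / 14748520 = -56.00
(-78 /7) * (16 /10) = -624 /35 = -17.83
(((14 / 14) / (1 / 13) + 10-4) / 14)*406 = 551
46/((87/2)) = 92/87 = 1.06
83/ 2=41.50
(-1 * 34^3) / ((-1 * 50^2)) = 9826 / 625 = 15.72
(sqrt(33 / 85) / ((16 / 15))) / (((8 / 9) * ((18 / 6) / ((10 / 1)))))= 45 * sqrt(2805) / 1088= 2.19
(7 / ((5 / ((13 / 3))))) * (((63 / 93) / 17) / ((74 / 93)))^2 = 120393 / 7912820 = 0.02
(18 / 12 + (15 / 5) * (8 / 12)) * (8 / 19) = 28 / 19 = 1.47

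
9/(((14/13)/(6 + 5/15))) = 741/14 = 52.93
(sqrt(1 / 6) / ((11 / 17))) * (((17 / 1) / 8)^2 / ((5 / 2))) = 4913 * sqrt(6) / 10560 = 1.14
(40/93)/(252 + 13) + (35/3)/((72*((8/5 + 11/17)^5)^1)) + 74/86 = 3355064120602206799/3879060975634218984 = 0.86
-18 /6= -3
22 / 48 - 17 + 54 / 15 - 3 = -1913 / 120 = -15.94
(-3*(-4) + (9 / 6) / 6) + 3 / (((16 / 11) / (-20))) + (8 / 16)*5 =-53 / 2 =-26.50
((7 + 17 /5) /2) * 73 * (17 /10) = 16133 /25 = 645.32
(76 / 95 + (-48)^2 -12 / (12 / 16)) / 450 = 5722 / 1125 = 5.09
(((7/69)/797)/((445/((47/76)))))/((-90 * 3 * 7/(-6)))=47/83693846700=0.00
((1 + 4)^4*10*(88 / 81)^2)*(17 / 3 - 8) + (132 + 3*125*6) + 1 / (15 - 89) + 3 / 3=-14829.84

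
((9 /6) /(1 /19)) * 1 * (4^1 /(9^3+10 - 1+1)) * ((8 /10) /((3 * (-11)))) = -152 /40645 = -0.00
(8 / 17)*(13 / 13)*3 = 24 / 17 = 1.41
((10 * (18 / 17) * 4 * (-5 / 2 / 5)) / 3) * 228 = -1609.41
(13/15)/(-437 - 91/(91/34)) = -13/7065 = -0.00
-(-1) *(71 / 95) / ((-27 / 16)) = -1136 / 2565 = -0.44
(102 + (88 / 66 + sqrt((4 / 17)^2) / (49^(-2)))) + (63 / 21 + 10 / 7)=240155 / 357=672.70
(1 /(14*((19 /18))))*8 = 72 /133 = 0.54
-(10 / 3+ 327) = -330.33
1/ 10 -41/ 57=-353/ 570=-0.62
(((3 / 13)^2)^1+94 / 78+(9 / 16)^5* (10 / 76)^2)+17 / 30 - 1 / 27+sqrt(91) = 61800902894239 / 34545189519360+sqrt(91) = 11.33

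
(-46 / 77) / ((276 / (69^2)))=-1587 / 154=-10.31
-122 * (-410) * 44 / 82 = 26840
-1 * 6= -6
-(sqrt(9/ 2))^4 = -81/ 4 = -20.25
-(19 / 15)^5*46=-113900554 / 759375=-149.99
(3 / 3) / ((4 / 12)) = 3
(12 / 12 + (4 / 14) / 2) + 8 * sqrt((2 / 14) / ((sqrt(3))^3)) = 8 / 7 + 8 * 3^(1 / 4) * sqrt(7) / 21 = 2.47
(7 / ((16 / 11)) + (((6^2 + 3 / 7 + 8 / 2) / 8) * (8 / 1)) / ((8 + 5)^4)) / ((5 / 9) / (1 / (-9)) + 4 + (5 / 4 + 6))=15398907 / 19992700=0.77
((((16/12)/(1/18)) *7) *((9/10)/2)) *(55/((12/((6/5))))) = 2079/5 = 415.80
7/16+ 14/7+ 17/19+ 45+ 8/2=15909/304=52.33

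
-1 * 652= -652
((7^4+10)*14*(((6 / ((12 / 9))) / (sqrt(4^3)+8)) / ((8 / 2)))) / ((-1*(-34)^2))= -151893 / 73984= -2.05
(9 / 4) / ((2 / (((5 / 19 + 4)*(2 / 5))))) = 1.92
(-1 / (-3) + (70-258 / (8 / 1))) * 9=1371 / 4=342.75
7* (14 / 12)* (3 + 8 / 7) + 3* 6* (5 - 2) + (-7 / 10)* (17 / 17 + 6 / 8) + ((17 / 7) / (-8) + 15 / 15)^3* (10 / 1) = 118522493 / 1317120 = 89.99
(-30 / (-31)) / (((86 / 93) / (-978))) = -44010 / 43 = -1023.49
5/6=0.83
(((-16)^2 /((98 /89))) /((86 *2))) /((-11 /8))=-22784 /23177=-0.98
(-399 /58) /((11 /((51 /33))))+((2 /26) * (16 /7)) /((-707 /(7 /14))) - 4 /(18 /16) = -18376632247 /4063653594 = -4.52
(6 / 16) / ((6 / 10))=5 / 8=0.62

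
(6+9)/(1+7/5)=25/4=6.25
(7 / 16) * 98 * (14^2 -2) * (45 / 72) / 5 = 33271 / 32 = 1039.72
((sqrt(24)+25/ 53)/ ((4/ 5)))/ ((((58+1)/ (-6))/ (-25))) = 9375/ 6254+375 * sqrt(6)/ 59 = 17.07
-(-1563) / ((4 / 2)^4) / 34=1563 / 544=2.87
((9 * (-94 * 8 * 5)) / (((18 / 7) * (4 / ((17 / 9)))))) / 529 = -55930 / 4761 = -11.75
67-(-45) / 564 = 12611 / 188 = 67.08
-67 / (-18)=67 / 18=3.72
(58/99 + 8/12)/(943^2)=0.00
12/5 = 2.40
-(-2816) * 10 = 28160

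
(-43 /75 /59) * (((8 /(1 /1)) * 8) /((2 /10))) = -2752 /885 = -3.11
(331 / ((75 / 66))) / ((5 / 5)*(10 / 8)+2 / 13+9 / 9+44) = 378664 / 60325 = 6.28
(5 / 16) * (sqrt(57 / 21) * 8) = 5 * sqrt(133) / 14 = 4.12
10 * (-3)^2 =90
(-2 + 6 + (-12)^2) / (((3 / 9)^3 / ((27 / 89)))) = 107892 / 89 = 1212.27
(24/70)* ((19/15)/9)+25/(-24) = -12517/12600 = -0.99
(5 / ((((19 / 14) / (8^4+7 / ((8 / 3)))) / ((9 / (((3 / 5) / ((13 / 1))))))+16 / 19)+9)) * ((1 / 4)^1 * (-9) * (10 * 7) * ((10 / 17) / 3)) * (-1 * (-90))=-200902916418750 / 142282479863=-1412.00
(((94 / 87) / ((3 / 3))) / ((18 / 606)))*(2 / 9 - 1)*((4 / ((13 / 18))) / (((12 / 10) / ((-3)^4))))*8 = -31899840 / 377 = -84614.96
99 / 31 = 3.19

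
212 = 212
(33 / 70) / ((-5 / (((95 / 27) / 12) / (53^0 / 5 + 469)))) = -209 / 3547152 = -0.00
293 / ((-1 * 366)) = -293 / 366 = -0.80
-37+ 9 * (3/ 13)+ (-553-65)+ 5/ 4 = -33887/ 52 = -651.67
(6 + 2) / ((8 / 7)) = 7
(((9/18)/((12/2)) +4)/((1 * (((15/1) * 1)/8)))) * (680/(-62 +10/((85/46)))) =-113288/4329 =-26.17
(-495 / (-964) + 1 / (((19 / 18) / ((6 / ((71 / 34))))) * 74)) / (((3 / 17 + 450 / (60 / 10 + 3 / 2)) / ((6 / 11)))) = 450106263 / 90241805566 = 0.00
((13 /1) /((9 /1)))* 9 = 13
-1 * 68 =-68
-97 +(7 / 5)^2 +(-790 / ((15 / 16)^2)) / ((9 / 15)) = -1075352 / 675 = -1593.11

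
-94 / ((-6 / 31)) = 1457 / 3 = 485.67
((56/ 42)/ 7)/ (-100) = -1/ 525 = -0.00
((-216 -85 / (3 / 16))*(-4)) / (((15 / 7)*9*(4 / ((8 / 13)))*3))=112448 / 15795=7.12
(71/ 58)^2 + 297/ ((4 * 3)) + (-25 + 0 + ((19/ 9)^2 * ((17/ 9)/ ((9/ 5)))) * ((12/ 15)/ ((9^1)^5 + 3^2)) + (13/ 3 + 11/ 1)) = 158927998886/ 9584420337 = 16.58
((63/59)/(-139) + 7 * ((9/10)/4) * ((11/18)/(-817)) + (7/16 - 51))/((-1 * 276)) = 4517854487/24656798560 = 0.18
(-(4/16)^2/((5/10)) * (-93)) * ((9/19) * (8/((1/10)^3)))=837000/19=44052.63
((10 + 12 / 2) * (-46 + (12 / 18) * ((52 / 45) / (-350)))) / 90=-8694416 / 1063125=-8.18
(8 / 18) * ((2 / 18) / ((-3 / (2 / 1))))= -8 / 243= -0.03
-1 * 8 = -8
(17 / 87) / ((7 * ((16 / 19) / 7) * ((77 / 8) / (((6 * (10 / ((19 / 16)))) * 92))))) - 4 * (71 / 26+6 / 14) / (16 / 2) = 12829055 / 116116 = 110.48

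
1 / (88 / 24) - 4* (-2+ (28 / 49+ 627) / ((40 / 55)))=-530279 / 154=-3443.37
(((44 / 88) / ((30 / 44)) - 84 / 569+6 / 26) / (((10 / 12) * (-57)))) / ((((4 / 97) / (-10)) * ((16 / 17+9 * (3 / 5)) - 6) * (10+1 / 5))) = 2312480 / 1930617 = 1.20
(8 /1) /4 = 2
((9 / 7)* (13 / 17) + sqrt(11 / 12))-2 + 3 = sqrt(33) / 6 + 236 / 119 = 2.94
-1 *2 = -2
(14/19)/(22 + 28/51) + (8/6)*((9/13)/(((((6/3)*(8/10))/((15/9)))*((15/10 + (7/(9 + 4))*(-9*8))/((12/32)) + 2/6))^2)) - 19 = -49475995249397/2608500021200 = -18.97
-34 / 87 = -0.39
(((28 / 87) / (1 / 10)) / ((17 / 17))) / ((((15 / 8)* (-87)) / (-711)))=35392 / 2523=14.03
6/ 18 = 1/ 3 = 0.33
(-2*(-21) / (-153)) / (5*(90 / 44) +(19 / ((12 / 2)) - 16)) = 77 / 731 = 0.11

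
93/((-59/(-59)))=93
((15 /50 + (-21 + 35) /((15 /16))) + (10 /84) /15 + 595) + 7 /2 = 386657 /630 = 613.74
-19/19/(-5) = 1/5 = 0.20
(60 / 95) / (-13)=-12 / 247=-0.05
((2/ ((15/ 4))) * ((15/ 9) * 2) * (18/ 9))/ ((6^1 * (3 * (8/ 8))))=16/ 81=0.20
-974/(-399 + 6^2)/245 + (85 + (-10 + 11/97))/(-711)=-193602184/2044526715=-0.09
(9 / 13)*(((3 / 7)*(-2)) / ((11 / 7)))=-54 / 143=-0.38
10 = 10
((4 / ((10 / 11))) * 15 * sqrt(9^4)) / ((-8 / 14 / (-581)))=5435545.50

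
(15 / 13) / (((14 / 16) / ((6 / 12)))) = 60 / 91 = 0.66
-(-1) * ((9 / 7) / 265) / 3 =3 / 1855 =0.00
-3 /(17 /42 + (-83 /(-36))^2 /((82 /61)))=-2231712 /3242707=-0.69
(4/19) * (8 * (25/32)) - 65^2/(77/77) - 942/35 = -2826648/665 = -4250.60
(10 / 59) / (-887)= -10 / 52333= -0.00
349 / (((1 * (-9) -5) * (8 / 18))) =-3141 / 56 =-56.09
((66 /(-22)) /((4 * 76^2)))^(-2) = 59310535.11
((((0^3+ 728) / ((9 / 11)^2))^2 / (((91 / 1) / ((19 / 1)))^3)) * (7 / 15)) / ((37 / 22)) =141395047552 / 47337615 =2986.95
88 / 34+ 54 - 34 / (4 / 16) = -1350 / 17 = -79.41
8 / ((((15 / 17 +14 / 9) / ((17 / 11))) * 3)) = 6936 / 4103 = 1.69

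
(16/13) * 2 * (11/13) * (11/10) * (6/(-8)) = -1452/845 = -1.72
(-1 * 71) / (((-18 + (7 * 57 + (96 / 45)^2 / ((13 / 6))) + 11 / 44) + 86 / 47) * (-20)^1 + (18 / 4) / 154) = 200420220 / 21745810607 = 0.01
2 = 2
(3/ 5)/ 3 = 1/ 5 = 0.20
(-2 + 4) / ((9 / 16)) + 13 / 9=5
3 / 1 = 3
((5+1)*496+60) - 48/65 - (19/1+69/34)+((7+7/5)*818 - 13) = 4363615/442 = 9872.43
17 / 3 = 5.67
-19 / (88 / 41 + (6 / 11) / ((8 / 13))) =-34276 / 5471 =-6.27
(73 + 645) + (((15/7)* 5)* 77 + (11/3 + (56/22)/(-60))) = 255193/165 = 1546.62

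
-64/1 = -64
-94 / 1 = -94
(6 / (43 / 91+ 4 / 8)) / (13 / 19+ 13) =133 / 295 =0.45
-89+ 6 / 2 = -86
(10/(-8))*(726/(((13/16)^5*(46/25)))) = -11894784000/8539739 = -1392.87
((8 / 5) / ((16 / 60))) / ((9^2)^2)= 2 / 2187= 0.00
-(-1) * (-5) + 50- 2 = 43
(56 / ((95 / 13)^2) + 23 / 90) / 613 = 211867 / 99581850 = 0.00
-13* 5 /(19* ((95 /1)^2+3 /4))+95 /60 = 13030063 /8231484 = 1.58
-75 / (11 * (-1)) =75 / 11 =6.82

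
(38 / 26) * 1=19 / 13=1.46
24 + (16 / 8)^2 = 28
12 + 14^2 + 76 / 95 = 1044 / 5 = 208.80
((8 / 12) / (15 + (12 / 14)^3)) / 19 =686 / 305577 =0.00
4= 4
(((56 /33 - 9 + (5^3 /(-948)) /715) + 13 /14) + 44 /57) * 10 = -505084955 /9015006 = -56.03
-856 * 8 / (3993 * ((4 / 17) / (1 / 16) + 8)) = -0.15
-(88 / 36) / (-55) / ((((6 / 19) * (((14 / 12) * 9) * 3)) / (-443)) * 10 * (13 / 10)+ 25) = 8417 / 4679280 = 0.00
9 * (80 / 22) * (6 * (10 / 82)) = 23.95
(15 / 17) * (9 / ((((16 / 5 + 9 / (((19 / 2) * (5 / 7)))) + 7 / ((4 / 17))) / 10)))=20520 / 8857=2.32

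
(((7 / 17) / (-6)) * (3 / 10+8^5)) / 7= -327683 / 1020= -321.26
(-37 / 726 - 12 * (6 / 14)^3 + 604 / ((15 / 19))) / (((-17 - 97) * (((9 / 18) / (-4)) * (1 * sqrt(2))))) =317112427 * sqrt(2) / 11828355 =37.91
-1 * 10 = -10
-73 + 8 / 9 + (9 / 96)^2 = -664495 / 9216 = -72.10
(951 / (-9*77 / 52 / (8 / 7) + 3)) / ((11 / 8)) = -1054976 / 13211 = -79.86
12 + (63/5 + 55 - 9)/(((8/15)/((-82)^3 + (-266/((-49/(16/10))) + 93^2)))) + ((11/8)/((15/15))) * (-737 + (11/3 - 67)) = -25045181381/420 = -59631384.24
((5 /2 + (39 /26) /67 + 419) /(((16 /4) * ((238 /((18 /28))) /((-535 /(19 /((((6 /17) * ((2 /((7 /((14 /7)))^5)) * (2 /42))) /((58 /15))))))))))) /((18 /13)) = -5892693300 /61504736811413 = -0.00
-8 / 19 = -0.42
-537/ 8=-67.12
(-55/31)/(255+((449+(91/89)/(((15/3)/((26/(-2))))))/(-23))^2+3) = -5761537375/2060803954954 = -0.00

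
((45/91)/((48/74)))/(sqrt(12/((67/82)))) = 185 * sqrt(16482)/119392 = 0.20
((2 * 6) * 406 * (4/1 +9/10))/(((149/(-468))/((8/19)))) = -446898816/14155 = -31571.80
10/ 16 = 5/ 8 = 0.62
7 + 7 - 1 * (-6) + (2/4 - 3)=35/2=17.50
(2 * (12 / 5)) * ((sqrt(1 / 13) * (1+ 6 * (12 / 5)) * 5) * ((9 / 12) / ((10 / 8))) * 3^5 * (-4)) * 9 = -48498912 * sqrt(13) / 325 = -538047.12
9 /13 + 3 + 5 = 113 /13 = 8.69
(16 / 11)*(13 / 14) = 104 / 77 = 1.35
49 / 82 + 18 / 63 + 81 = 47001 / 574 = 81.88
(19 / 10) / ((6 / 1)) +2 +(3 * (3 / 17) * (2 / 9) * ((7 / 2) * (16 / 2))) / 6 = 2.87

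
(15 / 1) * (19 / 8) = 285 / 8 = 35.62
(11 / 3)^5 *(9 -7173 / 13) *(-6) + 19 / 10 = 2525281903 / 1170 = 2158360.60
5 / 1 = 5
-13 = -13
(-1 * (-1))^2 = 1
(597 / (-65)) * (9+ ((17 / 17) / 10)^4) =-53730597 / 650000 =-82.66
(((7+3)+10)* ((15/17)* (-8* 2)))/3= -1600/17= -94.12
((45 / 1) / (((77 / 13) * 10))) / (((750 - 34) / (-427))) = -7137 / 15752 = -0.45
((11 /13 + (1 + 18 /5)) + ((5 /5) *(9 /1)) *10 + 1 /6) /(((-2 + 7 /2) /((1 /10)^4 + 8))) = 331461921 /650000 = 509.94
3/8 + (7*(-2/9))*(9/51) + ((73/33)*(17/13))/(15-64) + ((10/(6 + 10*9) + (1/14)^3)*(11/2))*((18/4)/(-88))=0.01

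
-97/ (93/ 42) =-1358/ 31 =-43.81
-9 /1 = -9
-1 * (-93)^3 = 804357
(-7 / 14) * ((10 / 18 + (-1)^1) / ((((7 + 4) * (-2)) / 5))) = -5 / 99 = -0.05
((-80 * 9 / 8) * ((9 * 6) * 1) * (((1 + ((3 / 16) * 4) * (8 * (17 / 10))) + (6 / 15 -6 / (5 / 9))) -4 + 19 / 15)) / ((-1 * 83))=-9396 / 83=-113.20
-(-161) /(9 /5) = 805 /9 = 89.44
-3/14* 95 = -285/14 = -20.36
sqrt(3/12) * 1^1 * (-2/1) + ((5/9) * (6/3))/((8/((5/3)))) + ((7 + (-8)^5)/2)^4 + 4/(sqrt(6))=2 * sqrt(6)/3 + 31102289761234516975/432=71996041113968790.93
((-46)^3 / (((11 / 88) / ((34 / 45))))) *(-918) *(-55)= -29705389824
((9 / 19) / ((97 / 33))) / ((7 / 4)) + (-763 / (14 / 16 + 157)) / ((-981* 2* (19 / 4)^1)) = 13580044 / 146645667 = 0.09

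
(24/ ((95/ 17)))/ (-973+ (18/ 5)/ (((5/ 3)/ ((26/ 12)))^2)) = -20400/ 4592851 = -0.00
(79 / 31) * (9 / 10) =711 / 310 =2.29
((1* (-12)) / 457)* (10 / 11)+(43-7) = 180852 / 5027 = 35.98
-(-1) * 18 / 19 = 18 / 19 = 0.95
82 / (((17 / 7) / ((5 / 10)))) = 287 / 17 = 16.88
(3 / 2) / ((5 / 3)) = 0.90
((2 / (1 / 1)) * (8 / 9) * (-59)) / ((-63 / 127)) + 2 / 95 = 11390494 / 53865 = 211.46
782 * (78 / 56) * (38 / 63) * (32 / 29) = 3090464 / 4263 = 724.95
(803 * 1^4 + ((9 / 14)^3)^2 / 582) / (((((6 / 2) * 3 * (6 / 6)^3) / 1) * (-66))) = -1172966354299 / 867673610496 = -1.35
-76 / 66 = -38 / 33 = -1.15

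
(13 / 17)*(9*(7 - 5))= 234 / 17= 13.76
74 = 74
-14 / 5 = -2.80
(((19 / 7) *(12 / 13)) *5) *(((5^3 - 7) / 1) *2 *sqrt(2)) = 269040 *sqrt(2) / 91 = 4181.10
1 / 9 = 0.11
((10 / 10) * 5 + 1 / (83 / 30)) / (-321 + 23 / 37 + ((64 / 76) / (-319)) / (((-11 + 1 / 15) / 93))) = -4091568965 / 244478524702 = -0.02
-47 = -47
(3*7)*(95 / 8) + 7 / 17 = 33971 / 136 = 249.79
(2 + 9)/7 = 11/7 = 1.57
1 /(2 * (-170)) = -1 /340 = -0.00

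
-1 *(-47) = 47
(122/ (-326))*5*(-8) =2440/ 163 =14.97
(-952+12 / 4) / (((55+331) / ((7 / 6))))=-6643 / 2316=-2.87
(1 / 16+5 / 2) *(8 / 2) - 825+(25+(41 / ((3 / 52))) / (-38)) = -184327 / 228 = -808.45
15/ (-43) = -15/ 43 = -0.35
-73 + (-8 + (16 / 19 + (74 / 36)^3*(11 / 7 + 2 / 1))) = -38114777 / 775656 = -49.14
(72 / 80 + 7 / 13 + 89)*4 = 23514 / 65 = 361.75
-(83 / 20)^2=-17.22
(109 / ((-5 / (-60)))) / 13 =1308 / 13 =100.62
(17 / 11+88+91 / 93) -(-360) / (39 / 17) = 3290798 / 13299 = 247.45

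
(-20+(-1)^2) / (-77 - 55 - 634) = 19 / 766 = 0.02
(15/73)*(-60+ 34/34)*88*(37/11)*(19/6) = -829540/73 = -11363.56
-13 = -13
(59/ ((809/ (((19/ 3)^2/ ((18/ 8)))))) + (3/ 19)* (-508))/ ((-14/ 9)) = 49123736/ 968373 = 50.73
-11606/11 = -1055.09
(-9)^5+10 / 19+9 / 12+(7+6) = -4486639 / 76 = -59034.72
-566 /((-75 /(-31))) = -17546 /75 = -233.95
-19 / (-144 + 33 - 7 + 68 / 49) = 931 / 5714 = 0.16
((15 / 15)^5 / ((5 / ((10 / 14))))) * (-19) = -19 / 7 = -2.71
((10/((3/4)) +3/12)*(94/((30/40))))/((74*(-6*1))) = -7661/1998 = -3.83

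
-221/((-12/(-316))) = -17459/3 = -5819.67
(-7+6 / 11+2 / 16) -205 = -18597 / 88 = -211.33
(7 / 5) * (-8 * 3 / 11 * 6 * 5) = -1008 / 11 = -91.64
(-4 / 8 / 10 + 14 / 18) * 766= 50173 / 90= 557.48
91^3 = 753571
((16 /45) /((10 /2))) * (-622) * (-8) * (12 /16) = 19904 /75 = 265.39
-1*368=-368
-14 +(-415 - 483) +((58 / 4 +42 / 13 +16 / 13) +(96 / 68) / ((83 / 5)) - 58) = -34886677 / 36686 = -950.95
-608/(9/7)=-4256/9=-472.89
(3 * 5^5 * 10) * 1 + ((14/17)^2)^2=7830132166/83521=93750.46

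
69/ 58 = 1.19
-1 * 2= -2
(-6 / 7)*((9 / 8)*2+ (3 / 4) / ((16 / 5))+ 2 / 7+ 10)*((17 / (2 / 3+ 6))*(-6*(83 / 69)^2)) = 2010010419 / 8294720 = 242.32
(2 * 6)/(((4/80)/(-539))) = -129360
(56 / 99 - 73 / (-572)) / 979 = 3569 / 5039892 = 0.00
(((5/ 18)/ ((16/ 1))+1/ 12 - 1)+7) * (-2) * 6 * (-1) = 1757/ 24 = 73.21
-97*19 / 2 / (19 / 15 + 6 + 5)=-27645 / 368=-75.12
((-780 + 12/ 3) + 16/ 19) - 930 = -32398/ 19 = -1705.16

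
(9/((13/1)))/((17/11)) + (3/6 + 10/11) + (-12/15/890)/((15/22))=301128947/162269250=1.86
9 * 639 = 5751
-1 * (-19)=19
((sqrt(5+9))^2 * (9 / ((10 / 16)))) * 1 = 201.60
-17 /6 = -2.83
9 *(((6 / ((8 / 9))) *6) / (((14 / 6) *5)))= 2187 / 70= 31.24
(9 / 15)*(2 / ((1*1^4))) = 6 / 5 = 1.20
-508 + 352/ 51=-501.10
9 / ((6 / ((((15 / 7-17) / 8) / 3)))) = -13 / 14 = -0.93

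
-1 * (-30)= 30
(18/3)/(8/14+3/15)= 70/9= 7.78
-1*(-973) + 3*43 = 1102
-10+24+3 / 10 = 143 / 10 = 14.30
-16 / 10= -8 / 5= -1.60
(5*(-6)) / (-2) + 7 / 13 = 202 / 13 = 15.54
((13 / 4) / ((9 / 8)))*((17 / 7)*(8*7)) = 3536 / 9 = 392.89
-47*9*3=-1269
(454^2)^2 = 42483805456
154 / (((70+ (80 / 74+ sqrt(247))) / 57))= 284729060 / 2192919 -4005694 * sqrt(247) / 2192919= 101.13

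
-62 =-62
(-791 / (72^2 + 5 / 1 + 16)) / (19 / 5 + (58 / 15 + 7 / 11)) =-8701 / 475390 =-0.02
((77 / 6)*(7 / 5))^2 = 290521 / 900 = 322.80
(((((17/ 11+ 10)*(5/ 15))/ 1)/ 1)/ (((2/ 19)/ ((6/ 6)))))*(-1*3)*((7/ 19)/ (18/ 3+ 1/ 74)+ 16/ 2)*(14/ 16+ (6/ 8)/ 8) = -134169023/ 156640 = -856.54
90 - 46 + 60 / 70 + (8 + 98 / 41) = 55.25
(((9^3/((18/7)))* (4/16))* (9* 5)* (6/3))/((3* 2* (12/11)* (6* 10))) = 2079/128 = 16.24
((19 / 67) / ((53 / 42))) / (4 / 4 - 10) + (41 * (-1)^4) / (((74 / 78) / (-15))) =-255522047 / 394161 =-648.27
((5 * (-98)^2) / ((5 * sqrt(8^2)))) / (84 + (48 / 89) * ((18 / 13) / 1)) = 2777957 / 196104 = 14.17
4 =4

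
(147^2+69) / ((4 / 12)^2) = 195102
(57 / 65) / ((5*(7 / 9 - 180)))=-513 / 524225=-0.00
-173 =-173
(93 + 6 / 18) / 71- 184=-38912 / 213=-182.69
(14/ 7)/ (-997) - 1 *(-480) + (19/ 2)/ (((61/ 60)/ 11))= 35443228/ 60817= 582.78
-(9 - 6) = -3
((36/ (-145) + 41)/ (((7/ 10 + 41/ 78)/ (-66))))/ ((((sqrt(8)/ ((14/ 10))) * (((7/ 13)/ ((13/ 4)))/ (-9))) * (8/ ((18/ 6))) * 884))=2669313933 * sqrt(2)/ 150818560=25.03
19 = 19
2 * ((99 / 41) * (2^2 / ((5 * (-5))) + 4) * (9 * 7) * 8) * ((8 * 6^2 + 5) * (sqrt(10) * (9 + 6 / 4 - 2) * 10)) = 47718139392 * sqrt(10) / 205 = 736087835.04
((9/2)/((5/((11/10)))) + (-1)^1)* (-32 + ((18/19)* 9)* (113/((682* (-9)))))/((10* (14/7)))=41669/2591600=0.02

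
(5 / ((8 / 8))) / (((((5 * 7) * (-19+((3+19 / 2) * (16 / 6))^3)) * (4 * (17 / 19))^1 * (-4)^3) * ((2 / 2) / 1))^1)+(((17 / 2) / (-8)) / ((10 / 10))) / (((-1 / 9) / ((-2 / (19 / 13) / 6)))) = -1261704423171 / 578519067392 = -2.18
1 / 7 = 0.14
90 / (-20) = -9 / 2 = -4.50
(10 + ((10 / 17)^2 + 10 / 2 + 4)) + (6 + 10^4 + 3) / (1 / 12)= 34716803 / 289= 120127.35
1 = 1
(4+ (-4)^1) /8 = 0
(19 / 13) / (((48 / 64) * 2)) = 38 / 39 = 0.97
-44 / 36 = -11 / 9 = -1.22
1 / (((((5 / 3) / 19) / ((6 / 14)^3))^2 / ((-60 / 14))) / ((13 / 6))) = -30790773 / 4117715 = -7.48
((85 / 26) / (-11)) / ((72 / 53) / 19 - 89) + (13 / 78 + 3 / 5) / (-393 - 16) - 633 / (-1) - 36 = 46902548708878 / 78563540055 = 597.00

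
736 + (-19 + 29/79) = 56672/79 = 717.37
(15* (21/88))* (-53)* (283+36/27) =-4746945/88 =-53942.56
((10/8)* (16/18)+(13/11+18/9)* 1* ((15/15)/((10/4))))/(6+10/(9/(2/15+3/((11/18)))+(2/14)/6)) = 3728918/18034137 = 0.21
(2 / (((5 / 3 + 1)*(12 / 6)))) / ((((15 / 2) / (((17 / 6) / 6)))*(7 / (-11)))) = -187 / 5040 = -0.04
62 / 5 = 12.40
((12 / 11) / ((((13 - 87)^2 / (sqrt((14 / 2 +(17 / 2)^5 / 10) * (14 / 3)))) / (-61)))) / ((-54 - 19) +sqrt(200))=61 * sqrt(149320185) / 154475222 +4453 * sqrt(298640370) / 3089504440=0.03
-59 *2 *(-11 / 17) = 1298 / 17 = 76.35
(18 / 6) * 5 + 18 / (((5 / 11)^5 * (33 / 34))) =3033639 / 3125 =970.76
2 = 2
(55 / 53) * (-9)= -495 / 53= -9.34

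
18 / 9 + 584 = 586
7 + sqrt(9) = 10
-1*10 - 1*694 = -704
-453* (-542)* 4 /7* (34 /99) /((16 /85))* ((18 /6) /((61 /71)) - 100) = -49729040645 /2013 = -24703944.68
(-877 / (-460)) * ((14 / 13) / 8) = 6139 / 23920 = 0.26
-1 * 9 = -9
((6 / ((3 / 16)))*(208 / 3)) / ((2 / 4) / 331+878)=2.53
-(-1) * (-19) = -19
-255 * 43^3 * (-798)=16178879430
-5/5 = -1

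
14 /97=0.14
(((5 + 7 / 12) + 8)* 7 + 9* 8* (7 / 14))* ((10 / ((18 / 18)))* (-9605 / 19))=-75543325 / 114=-662660.75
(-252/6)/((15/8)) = -112/5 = -22.40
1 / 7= 0.14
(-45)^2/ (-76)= -2025/ 76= -26.64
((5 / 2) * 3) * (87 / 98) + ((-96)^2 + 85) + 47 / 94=1824399 / 196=9308.16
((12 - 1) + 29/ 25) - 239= -5671/ 25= -226.84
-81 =-81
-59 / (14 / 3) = -12.64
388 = 388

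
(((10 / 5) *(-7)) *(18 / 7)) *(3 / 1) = -108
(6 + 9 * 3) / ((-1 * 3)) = -11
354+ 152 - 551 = -45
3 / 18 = 1 / 6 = 0.17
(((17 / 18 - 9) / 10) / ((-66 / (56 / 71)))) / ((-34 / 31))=-6293 / 716958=-0.01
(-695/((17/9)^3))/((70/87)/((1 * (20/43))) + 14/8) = -176315940/5949643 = -29.63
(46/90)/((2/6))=23/15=1.53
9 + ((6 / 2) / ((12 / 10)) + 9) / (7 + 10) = 329 / 34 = 9.68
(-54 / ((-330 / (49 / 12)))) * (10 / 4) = 1.67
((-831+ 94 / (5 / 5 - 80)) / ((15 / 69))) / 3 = -1512089 / 1185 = -1276.02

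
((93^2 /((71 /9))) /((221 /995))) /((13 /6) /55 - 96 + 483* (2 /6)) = 25559092350 /336775933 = 75.89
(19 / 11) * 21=36.27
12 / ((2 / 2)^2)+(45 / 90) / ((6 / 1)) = 145 / 12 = 12.08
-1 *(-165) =165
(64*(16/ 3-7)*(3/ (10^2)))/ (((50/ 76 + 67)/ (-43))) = 26144/ 12855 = 2.03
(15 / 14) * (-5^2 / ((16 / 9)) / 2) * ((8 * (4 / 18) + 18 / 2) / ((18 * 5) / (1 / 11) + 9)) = -12125 / 149184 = -0.08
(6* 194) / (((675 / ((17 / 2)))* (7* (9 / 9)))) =2.09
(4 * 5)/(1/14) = 280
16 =16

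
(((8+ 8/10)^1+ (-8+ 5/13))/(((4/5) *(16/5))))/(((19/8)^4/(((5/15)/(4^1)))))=6160/5082519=0.00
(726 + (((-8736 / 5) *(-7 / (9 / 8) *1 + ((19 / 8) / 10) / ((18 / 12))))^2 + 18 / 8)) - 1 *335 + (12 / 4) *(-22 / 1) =2525640285301 / 22500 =112250679.35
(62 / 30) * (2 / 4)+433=13021 / 30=434.03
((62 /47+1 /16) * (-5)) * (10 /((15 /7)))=-32.24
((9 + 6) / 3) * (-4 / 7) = -20 / 7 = -2.86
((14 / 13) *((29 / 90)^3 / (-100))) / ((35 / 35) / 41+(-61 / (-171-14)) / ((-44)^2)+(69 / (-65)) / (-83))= -2601004342013 / 269638941976875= -0.01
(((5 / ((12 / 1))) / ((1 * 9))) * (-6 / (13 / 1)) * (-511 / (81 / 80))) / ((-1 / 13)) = -102200 / 729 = -140.19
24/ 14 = 12/ 7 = 1.71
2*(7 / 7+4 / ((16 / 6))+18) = 41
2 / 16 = 0.12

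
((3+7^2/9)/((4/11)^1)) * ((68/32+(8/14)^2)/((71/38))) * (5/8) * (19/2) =362532445/2003904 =180.91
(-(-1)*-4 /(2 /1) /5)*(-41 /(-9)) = -1.82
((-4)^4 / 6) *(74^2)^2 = 3838281728 / 3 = 1279427242.67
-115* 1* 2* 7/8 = -805/4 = -201.25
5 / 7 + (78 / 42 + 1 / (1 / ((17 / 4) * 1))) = 6.82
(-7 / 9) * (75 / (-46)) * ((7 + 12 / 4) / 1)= 875 / 69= 12.68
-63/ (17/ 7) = -25.94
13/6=2.17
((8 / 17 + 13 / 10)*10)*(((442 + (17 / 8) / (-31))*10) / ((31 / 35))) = 88344.36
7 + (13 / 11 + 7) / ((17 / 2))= 1489 / 187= 7.96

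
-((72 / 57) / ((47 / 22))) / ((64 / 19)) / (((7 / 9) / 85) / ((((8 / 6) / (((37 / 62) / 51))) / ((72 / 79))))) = -116780565 / 48692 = -2398.35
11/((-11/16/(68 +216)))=-4544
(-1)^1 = -1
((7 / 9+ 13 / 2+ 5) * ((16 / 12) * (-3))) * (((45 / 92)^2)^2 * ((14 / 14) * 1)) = -100693125 / 35819648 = -2.81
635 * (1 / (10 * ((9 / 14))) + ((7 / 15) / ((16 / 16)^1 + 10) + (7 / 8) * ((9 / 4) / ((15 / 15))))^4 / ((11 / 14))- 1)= 10845676434089073769 / 854925705216000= 12686.10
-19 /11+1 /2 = -27 /22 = -1.23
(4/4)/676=1/676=0.00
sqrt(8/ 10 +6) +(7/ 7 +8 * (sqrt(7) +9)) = sqrt(170)/ 5 +8 * sqrt(7) +73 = 96.77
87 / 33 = 29 / 11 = 2.64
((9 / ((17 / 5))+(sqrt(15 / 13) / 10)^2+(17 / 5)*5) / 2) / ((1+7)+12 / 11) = 955801 / 884000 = 1.08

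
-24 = -24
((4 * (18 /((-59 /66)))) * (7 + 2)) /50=-21384 /1475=-14.50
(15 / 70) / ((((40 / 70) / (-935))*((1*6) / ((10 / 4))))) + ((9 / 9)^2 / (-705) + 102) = -994787 / 22560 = -44.10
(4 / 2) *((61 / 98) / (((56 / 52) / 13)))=10309 / 686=15.03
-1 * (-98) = 98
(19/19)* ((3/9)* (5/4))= 5/12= 0.42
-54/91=-0.59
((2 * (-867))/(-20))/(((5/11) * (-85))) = -561/250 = -2.24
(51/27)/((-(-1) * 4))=0.47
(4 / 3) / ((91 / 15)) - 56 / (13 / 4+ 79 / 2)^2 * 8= -67468 / 2660931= -0.03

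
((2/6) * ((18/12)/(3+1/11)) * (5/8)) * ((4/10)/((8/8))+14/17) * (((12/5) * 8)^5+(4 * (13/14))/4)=16323767215327/50575000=322763.56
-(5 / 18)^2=-25 / 324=-0.08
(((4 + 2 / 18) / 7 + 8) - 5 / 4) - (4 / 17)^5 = 2625057545 / 357803964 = 7.34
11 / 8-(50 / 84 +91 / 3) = -1655 / 56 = -29.55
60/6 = 10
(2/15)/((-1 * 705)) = -2/10575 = -0.00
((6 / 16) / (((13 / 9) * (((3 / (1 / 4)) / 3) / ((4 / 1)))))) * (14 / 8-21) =-2079 / 416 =-5.00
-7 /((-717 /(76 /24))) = 133 /4302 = 0.03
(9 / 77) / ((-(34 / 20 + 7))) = -0.01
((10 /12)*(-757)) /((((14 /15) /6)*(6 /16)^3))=-4844800 /63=-76901.59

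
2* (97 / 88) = 97 / 44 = 2.20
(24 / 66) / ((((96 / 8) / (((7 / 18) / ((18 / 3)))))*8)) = 7 / 28512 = 0.00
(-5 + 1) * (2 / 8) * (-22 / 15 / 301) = 22 / 4515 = 0.00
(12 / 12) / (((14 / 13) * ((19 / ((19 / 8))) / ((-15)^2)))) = 2925 / 112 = 26.12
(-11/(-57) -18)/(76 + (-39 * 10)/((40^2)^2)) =-37120000/158427111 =-0.23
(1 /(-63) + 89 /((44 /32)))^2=2011074025 /480249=4187.57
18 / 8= 9 / 4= 2.25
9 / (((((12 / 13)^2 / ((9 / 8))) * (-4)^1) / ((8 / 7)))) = -1521 / 448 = -3.40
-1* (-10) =10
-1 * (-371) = 371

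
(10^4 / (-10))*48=-48000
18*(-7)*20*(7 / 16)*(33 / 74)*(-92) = 1673595 / 37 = 45232.30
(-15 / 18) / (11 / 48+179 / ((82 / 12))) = -1640 / 52003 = -0.03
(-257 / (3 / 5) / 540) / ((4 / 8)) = -257 / 162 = -1.59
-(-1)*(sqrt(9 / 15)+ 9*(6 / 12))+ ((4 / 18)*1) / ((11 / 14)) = sqrt(15) / 5+ 947 / 198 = 5.56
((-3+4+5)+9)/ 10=1.50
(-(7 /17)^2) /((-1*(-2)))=-49 /578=-0.08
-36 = -36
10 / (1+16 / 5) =50 / 21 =2.38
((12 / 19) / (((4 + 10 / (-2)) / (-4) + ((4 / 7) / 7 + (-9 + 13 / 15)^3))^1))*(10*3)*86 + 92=88.97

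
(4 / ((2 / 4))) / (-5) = -1.60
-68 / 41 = -1.66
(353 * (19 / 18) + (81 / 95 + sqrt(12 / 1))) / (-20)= -638623 / 34200 - sqrt(3) / 10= -18.85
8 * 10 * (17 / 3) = 453.33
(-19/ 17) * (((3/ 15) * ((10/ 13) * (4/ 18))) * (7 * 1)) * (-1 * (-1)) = -532/ 1989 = -0.27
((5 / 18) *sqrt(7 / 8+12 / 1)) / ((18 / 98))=245 *sqrt(206) / 648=5.43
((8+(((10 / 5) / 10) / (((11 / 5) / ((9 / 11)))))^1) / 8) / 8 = 977 / 7744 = 0.13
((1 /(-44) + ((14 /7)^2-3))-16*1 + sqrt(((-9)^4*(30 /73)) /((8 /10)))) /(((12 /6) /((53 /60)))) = -35033 /5280 + 1431*sqrt(438) /1168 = 19.01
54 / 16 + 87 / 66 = 413 / 88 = 4.69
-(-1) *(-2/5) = -2/5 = -0.40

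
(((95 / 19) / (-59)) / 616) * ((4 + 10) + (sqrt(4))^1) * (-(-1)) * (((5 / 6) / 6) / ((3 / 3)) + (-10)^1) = 1775 / 81774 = 0.02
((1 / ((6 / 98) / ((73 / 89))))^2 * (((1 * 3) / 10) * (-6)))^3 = -2094660489407173427089 / 62122661370125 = -33718138.33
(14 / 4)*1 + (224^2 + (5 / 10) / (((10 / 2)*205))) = 51433988 / 1025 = 50179.50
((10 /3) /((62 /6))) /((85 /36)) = 72 /527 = 0.14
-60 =-60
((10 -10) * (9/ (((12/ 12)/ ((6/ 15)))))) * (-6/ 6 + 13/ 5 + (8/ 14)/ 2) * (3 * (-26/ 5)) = 0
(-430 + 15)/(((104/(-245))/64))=813400/13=62569.23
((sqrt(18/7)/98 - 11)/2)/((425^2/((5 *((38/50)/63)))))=-209/113793750+19 *sqrt(14)/26020837500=-0.00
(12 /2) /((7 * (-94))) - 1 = -332 /329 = -1.01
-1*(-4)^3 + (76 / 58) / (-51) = 94618 / 1479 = 63.97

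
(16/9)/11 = 16/99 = 0.16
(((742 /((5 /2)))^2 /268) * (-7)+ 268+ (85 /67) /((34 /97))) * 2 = -6797971 /1675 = -4058.49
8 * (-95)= -760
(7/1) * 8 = 56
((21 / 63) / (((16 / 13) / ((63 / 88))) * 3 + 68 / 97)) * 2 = 8827 / 77570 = 0.11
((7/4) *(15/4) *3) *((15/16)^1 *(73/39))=114975/3328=34.55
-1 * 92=-92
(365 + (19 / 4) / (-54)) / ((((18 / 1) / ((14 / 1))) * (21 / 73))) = 5753933 / 5832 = 986.61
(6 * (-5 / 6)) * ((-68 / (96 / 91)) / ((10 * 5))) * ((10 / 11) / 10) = 1547 / 2640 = 0.59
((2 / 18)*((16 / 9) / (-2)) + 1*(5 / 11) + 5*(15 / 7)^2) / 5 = 1017908 / 218295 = 4.66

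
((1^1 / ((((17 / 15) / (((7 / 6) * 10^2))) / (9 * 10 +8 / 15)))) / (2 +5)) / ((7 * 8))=2425 / 102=23.77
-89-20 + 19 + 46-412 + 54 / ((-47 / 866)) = -68196 / 47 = -1450.98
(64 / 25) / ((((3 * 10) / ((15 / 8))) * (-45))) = -4 / 1125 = -0.00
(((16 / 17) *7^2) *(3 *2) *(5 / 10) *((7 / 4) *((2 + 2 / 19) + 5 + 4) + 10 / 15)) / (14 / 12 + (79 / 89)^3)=3799506562152 / 2549444491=1490.33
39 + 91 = 130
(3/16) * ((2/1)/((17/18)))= 27/68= 0.40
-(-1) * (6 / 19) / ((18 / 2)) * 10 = 20 / 57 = 0.35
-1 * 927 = -927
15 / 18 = 5 / 6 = 0.83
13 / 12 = 1.08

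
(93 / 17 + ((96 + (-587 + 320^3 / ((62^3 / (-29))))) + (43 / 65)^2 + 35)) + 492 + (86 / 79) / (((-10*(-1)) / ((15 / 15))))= -666898663055893 / 169039347425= -3945.23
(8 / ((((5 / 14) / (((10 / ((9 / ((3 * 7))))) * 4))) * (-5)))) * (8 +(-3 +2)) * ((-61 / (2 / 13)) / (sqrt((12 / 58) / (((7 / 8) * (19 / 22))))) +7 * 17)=-5224576 / 15 +2175992 * sqrt(254562) / 495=1869630.28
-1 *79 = -79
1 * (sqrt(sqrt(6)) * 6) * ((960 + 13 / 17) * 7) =685986 * 6^(1 / 4) / 17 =63154.48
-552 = -552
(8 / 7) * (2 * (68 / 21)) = 1088 / 147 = 7.40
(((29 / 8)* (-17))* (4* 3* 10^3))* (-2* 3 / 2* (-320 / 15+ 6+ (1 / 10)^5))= -6803395563 / 200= -34016977.82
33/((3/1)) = 11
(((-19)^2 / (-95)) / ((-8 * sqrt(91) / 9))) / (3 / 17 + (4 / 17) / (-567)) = 235467 * sqrt(91) / 882440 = 2.55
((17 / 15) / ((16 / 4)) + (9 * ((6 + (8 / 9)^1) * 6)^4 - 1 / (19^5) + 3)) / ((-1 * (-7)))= 11708056117218809 / 3119884740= 3752720.72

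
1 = 1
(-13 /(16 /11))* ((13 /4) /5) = -1859 /320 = -5.81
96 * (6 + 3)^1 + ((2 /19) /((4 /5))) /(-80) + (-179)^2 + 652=20402655 /608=33557.00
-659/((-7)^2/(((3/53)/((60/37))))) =-0.47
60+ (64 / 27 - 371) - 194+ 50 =-12221 / 27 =-452.63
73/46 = 1.59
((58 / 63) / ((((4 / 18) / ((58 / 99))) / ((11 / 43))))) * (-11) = -18502 / 2709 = -6.83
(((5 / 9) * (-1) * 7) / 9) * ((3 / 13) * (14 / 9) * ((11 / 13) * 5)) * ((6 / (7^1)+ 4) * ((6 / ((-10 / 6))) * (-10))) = -523600 / 4563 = -114.75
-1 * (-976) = 976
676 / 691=0.98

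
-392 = -392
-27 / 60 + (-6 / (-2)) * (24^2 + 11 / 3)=34771 / 20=1738.55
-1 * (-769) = 769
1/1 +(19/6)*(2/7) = 40/21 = 1.90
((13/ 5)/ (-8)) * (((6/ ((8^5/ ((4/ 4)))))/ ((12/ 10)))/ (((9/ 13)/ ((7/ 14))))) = -169/ 4718592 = -0.00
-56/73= -0.77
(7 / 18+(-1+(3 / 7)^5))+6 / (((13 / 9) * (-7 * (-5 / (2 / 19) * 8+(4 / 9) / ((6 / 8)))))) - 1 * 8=-43284859181 / 5035999059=-8.60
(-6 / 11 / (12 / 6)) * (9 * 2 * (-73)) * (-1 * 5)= -19710 / 11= -1791.82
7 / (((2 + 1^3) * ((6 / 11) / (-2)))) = -77 / 9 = -8.56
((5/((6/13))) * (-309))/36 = -6695/72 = -92.99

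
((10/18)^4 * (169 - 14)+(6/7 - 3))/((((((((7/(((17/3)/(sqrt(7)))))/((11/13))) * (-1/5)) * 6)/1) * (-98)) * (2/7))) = 271014425 * sqrt(7)/7372385748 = 0.10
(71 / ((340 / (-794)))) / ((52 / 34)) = -108.41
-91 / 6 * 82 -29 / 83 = -309760 / 249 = -1244.02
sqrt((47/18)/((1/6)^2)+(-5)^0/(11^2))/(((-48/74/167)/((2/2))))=-30895 * sqrt(455)/264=-2496.26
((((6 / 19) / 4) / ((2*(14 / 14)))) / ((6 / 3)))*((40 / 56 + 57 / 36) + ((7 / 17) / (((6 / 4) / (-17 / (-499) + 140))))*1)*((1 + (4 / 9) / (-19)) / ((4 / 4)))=4847843501 / 6173723808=0.79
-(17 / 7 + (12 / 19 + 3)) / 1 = -806 / 133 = -6.06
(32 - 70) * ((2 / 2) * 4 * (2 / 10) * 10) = -304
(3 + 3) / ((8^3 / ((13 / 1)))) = 39 / 256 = 0.15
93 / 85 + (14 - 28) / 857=78511 / 72845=1.08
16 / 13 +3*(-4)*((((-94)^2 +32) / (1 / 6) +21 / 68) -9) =-141084295 / 221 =-638390.48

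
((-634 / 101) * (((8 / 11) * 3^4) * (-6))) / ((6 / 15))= 6162480 / 1111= 5546.79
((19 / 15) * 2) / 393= 38 / 5895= 0.01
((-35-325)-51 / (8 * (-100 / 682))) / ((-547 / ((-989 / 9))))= -41738767 / 656400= -63.59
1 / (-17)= -1 / 17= -0.06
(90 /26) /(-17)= -45 /221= -0.20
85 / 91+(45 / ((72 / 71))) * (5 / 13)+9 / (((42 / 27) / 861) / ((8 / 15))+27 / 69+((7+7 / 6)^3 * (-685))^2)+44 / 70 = 415319453223017539749907 / 22293112083620211575560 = 18.63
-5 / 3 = -1.67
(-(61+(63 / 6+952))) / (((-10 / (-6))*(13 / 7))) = -42987 / 130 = -330.67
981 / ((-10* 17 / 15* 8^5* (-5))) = 2943 / 5570560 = 0.00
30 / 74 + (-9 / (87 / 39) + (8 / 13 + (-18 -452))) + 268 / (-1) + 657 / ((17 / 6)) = -120731842 / 237133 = -509.13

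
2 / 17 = 0.12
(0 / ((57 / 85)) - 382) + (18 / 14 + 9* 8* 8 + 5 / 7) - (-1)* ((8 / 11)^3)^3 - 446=-249.94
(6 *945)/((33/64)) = 120960/11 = 10996.36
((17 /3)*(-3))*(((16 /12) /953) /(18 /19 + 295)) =-1292 /16076157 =-0.00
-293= -293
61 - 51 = 10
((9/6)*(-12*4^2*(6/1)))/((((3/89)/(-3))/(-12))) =-1845504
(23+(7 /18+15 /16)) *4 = 3503 /36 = 97.31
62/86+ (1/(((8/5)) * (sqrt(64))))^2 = 128051/176128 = 0.73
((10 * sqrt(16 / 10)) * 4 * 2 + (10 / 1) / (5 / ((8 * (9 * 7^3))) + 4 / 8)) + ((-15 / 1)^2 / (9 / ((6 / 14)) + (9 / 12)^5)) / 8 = 173527440 / 8140627 + 32 * sqrt(10) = 122.51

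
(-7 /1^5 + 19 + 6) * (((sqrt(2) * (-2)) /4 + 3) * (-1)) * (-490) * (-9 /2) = -119070 + 19845 * sqrt(2) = -91004.93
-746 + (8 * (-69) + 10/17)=-22056/17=-1297.41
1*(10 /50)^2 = 1 /25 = 0.04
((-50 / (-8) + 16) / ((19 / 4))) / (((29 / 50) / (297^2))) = 392530050 / 551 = 712395.74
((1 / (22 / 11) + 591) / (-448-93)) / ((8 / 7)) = -8281 / 8656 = -0.96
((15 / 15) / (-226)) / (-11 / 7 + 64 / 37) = -259 / 9266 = -0.03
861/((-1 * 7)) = -123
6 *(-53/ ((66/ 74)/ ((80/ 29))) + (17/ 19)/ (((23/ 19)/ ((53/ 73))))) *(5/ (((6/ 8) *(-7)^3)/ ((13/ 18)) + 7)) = 9751458340/ 694674497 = 14.04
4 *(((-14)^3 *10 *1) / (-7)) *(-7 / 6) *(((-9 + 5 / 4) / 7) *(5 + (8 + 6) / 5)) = 157976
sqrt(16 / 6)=2* sqrt(6) / 3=1.63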